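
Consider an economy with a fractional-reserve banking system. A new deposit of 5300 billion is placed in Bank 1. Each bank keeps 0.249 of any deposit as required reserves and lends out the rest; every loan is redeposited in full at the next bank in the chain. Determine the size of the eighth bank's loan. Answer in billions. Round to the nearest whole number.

Each bank lends a fraction (1 − rr) = 0.7510 of the deposit it receives, so Bank 8 receives 5300·0.7510^7 and lends 5300·0.7510^8 ≈ 536.2846 billion.

536 billion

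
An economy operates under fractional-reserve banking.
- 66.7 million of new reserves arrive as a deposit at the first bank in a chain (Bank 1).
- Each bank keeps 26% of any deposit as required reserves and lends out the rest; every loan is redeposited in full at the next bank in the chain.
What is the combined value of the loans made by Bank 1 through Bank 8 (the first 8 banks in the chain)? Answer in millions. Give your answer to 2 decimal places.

Bank i lends (1 − rr)^i of the original deposit: Bank 1 lends 66.7·0.7400 = 49.3580, Bank 2 lends 66.7·0.7400² ≈ 36.5249, and so on.
Summing a geometric series: total = 66.7·[0.7400·(1 − 0.7400^8) / (1 − 0.7400)] ≈ 172.7683 million.

172.77 million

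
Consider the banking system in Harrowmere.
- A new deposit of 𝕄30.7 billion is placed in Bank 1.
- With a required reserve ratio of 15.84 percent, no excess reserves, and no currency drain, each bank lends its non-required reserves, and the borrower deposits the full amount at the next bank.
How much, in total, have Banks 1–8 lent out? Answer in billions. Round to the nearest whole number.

Bank i lends (1 − rr)^i of the original deposit: Bank 1 lends 30.7·0.8416 ≈ 25.8371, Bank 2 lends 30.7·0.8416² ≈ 21.7445, and so on.
Summing a geometric series: total = 30.7·[0.8416·(1 − 0.8416^8) / (1 − 0.8416)] ≈ 122.0611 billion.

𝕄122 billion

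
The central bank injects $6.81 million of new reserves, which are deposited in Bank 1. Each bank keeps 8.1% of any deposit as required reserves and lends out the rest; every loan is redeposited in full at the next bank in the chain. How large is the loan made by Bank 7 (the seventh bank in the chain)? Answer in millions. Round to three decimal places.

Each bank lends a fraction (1 − rr) = 0.9190 of the deposit it receives, so Bank 7 receives 6.81·0.9190^6 and lends 6.81·0.9190^7 ≈ 3.7701 million.

$3.770 million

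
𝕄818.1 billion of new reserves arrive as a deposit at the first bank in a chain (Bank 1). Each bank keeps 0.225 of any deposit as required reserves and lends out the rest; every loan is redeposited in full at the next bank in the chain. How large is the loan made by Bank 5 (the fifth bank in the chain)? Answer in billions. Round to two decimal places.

Each bank lends a fraction (1 − rr) = 0.7750 of the deposit it receives, so Bank 5 receives 818.1·0.7750^4 and lends 818.1·0.7750^5 ≈ 228.7257 billion.

𝕄228.73 billion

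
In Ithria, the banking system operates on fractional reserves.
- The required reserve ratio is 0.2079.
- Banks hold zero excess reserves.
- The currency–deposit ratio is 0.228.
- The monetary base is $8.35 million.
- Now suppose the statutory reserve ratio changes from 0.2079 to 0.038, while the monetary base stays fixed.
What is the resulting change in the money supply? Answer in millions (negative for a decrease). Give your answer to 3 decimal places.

$15.025 million

Initially m₁ = (1 + 0.228) / (0.2079 + 0.228) ≈ 2.81716, so M₁ = 2.81716 × 8.35 ≈ 23.5233 million.
After the change m₂ = (1 + 0.228) / (0.038 + 0.228) ≈ 4.61654, so M₂ = 4.61654 × 8.35 ≈ 38.5481 million.
ΔM = M₂ − M₁ = 38.5481 − 23.5233 = 15.0248 million.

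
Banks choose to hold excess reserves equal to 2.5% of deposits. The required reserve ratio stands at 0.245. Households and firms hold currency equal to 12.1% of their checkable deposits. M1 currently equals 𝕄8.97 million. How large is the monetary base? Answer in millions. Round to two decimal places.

𝕄3.13 million

The money multiplier is m = (1 + c) / (rr + e + c) = (1 + 0.121) / (0.245 + 0.025 + 0.121) ≈ 2.8670.
MB = M / m = 8.97 / 2.8670 ≈ 3.1287 million.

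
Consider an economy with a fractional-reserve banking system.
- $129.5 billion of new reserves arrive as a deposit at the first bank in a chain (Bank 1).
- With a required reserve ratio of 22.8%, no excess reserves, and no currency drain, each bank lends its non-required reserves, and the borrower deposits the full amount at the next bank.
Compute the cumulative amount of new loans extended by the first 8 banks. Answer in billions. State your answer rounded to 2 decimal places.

$383.16 billion

Bank i lends (1 − rr)^i of the original deposit: Bank 1 lends 129.5·0.7720 = 99.9740, Bank 2 lends 129.5·0.7720² ≈ 77.1799, and so on.
Summing a geometric series: total = 129.5·[0.7720·(1 − 0.7720^8) / (1 − 0.7720)] ≈ 383.1614 billion.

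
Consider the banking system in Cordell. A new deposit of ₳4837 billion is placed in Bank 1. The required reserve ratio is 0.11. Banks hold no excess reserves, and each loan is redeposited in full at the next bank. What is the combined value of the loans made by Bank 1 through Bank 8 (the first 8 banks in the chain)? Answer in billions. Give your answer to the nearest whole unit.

₳23730 billion

Bank i lends (1 − rr)^i of the original deposit: Bank 1 lends 4837·0.8900 = 4304.9300, Bank 2 lends 4837·0.8900² = 3831.3877, and so on.
Summing a geometric series: total = 4837·[0.8900·(1 − 0.8900^8) / (1 − 0.8900)] ≈ 23729.6007 billion.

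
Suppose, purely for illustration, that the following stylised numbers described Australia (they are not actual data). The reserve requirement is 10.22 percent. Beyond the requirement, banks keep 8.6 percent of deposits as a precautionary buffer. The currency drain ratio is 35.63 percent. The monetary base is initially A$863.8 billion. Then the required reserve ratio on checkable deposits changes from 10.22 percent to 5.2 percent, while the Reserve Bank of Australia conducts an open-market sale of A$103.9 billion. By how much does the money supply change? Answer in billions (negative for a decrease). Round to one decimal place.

-66.6 billion

Before: m₁ = (1 + 0.3563) / (0.1022 + 0.086 + 0.3563) ≈ 2.49091, MB₁ = 863.8, so M₁ = 2.49091 × 863.8 ≈ 2151.6481 billion.
After: m₂ = (1 + 0.3563) / (0.052 + 0.086 + 0.3563) ≈ 2.74388, MB₂ = 863.8 − 103.9 = 759.9, so M₂ = 2.74388 × 759.9 ≈ 2085.0744 billion.
ΔM = M₂ − M₁ = 2085.0744 − 2151.6481 = -66.5737 billion.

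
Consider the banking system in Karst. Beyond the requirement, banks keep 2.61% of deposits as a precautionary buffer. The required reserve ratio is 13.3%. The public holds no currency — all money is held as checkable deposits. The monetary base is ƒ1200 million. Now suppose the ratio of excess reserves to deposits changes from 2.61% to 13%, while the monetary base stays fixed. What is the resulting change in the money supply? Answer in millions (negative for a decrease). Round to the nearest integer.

-2980 million

Initially m₁ = 1 / (0.133 + 0.0261) ≈ 6.28536, so M₁ = 6.28536 × 1200 = 7542.432 million.
After the change m₂ = 1 / (0.133 + 0.13) ≈ 3.80228, so M₂ = 3.80228 × 1200 = 4562.736 million.
ΔM = M₂ − M₁ = 4562.736 − 7542.432 = -2979.696 million.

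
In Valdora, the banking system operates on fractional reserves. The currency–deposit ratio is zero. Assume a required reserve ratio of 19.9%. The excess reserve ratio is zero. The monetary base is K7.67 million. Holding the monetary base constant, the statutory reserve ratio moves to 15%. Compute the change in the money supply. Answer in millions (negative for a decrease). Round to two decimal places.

K12.59 million

Initially m₁ = 1 / (0.199) ≈ 5.0251, so M₁ = 5.0251 × 7.67 ≈ 38.5425 million.
After the change m₂ = 1 / (0.15) ≈ 6.6667, so M₂ = 6.6667 × 7.67 ≈ 51.1336 million.
ΔM = M₂ − M₁ = 51.1336 − 38.5425 = 12.5911 million.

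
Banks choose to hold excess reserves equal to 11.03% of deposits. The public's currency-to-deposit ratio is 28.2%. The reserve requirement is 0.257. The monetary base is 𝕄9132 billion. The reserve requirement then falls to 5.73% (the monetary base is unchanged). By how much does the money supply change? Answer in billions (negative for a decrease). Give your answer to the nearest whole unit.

𝕄8009 billion

Initially m₁ = (1 + 0.282) / (0.257 + 0.1103 + 0.282) ≈ 1.97443, so M₁ = 1.97443 × 9132 ≈ 18030.4948 billion.
After the change m₂ = (1 + 0.282) / (0.0573 + 0.1103 + 0.282) ≈ 2.85142, so M₂ = 2.85142 × 9132 ≈ 26039.1674 billion.
ΔM = M₂ − M₁ = 26039.1674 − 18030.4948 = 8008.6726 billion.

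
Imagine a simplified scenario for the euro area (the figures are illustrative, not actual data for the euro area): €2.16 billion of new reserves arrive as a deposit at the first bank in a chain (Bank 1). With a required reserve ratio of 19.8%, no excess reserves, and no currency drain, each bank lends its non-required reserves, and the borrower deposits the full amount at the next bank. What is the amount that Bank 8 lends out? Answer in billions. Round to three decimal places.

€0.370 billion

Each bank lends a fraction (1 − rr) = 0.8020 of the deposit it receives, so Bank 8 receives 2.16·0.8020^7 and lends 2.16·0.8020^8 ≈ 0.3697 billion.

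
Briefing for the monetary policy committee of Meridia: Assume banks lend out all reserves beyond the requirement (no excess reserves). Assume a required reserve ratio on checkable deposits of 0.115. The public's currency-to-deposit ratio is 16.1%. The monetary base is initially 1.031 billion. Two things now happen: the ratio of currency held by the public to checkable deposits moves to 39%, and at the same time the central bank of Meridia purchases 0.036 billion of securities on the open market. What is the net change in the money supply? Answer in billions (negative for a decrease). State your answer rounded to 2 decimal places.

-1.40 billion

Before: m₁ = (1 + 0.161) / (0.115 + 0.161) ≈ 4.2065, MB₁ = 1.031, so M₁ = 4.2065 × 1.031 ≈ 4.3369 billion.
After: m₂ = (1 + 0.39) / (0.115 + 0.39) ≈ 2.7525, MB₂ = 1.031 + 0.036 = 1.067, so M₂ = 2.7525 × 1.067 ≈ 2.9369 billion.
ΔM = M₂ − M₁ = 2.9369 − 4.3369 = -1.4 billion.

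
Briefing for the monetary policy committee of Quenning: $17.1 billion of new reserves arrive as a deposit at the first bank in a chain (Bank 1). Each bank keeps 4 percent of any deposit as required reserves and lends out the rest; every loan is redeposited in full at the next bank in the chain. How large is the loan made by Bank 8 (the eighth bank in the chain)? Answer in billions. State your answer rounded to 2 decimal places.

Each bank lends a fraction (1 − rr) = 0.9600 of the deposit it receives, so Bank 8 receives 17.1·0.9600^7 and lends 17.1·0.9600^8 ≈ 12.3358 billion.

$12.34 billion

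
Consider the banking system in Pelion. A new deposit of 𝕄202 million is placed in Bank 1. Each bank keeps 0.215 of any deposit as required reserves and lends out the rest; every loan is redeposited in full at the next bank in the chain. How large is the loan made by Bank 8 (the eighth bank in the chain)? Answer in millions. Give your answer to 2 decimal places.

𝕄29.13 million

Each bank lends a fraction (1 − rr) = 0.7850 of the deposit it receives, so Bank 8 receives 202·0.7850^7 and lends 202·0.7850^8 ≈ 29.1279 million.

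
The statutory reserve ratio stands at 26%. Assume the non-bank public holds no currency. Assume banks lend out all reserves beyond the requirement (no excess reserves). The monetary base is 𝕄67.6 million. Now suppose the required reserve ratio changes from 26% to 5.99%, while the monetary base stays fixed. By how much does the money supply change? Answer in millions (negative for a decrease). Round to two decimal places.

𝕄868.55 million

Initially m₁ = 1 / (0.26) ≈ 3.84615, so M₁ = 3.84615 × 67.6 ≈ 259.9997 million.
After the change m₂ = 1 / (0.0599) ≈ 16.69449, so M₂ = 16.69449 × 67.6 ≈ 1128.5475 million.
ΔM = M₂ − M₁ = 1128.5475 − 259.9997 = 868.5478 million.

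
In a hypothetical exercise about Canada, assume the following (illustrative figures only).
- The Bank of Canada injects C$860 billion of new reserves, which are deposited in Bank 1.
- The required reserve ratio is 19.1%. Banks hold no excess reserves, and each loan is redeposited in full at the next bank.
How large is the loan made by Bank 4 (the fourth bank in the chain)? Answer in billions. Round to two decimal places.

Each bank lends a fraction (1 − rr) = 0.8090 of the deposit it receives, so Bank 4 receives 860·0.8090^3 and lends 860·0.8090^4 ≈ 368.3770 billion.

C$368.38 billion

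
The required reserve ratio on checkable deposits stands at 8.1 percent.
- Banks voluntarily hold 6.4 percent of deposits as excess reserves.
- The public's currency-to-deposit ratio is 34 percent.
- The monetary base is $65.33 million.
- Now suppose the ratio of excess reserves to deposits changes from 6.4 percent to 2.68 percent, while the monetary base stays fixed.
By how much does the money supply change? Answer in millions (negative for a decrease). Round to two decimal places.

Initially m₁ = (1 + 0.34) / (0.081 + 0.064 + 0.34) ≈ 2.76289, so M₁ = 2.76289 × 65.33 ≈ 180.4996 million.
After the change m₂ = (1 + 0.34) / (0.081 + 0.0268 + 0.34) ≈ 2.99241, so M₂ = 2.99241 × 65.33 ≈ 195.4941 million.
ΔM = M₂ − M₁ = 195.4941 − 180.4996 = 14.9945 million.

$14.99 million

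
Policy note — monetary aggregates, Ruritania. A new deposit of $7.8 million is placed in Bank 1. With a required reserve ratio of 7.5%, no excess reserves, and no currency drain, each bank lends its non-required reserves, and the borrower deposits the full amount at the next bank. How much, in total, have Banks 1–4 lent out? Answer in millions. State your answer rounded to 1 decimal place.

Bank i lends (1 − rr)^i of the original deposit: Bank 1 lends 7.8·0.9250 = 7.2150, Bank 2 lends 7.8·0.9250² ≈ 6.6739, and so on.
Summing a geometric series: total = 7.8·[0.9250·(1 − 0.9250^4) / (1 − 0.9250)] ≈ 25.7725 million.

$25.8 million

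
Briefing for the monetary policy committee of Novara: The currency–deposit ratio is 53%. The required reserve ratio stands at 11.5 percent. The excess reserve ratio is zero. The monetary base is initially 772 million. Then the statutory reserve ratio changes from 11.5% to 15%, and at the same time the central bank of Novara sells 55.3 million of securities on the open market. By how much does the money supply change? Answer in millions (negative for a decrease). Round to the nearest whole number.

Before: m₁ = (1 + 0.53) / (0.115 + 0.53) ≈ 2.3721, MB₁ = 772, so M₁ = 2.3721 × 772 = 1831.2612 million.
After: m₂ = (1 + 0.53) / (0.15 + 0.53) = 2.25, MB₂ = 772 − 55.3 = 716.7, so M₂ = 2.25 × 716.7 = 1612.575 million.
ΔM = M₂ − M₁ = 1612.575 − 1831.2612 = -218.6862 million.

-219 million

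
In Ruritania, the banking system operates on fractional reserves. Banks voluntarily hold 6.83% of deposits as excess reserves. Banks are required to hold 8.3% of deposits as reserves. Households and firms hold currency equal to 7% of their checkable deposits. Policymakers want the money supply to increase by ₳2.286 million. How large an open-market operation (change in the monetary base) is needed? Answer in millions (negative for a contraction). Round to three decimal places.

The money multiplier is m = (1 + c) / (rr + e + c) = (1 + 0.07) / (0.083 + 0.0683 + 0.07) ≈ 4.83507.
ΔMB = ΔM / m = (+2.286) / 4.83507 ≈ 0.4728 million.

₳0.473 million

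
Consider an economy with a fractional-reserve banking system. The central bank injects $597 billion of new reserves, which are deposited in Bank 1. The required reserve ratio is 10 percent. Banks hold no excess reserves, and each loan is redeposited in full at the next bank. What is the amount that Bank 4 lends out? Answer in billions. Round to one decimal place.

$391.7 billion

Each bank lends a fraction (1 − rr) = 0.9000 of the deposit it receives, so Bank 4 receives 597·0.9000^3 and lends 597·0.9000^4 = 391.6917 billion.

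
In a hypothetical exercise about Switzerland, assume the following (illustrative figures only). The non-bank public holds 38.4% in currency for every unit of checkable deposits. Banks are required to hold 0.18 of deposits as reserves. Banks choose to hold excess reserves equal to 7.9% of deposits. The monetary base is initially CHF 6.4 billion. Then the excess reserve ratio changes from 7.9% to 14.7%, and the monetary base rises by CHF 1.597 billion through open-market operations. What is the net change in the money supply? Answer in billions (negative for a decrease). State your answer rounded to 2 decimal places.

Before: m₁ = (1 + 0.384) / (0.18 + 0.079 + 0.384) ≈ 2.1524, MB₁ = 6.4, so M₁ = 2.1524 × 6.4 ≈ 13.7754 billion.
After: m₂ = (1 + 0.384) / (0.18 + 0.147 + 0.384) ≈ 1.9466, MB₂ = 6.4 + 1.597 = 7.997, so M₂ = 1.9466 × 7.997 ≈ 15.567 billion.
ΔM = M₂ − M₁ = 15.567 − 13.7754 = 1.7916 billion.

CHF 1.79 billion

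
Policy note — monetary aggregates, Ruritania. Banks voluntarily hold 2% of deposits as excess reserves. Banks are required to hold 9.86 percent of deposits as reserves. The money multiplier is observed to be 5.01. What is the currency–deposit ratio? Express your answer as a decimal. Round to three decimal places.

Using m = 5.01. From m = (1 + c)/(c + rr + e), rearranging gives 1 + c = m·(c + rr + e), so c·(1 − m) = m·(rr + e) − 1.
Hence c = [m·(rr + e) − 1]/(1 − m) = [5.01 × (0.0986 + 0.02) − 1] / (1 − 5.01) ≈ 0.101200.

0.101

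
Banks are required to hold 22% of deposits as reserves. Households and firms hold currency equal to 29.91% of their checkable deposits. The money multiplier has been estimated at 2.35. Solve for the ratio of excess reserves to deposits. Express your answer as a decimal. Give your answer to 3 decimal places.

0.034

Using m = 2.35. Since m = (1 + c)/(c + rr + e), the denominator satisfies c + rr + e = (1 + c)/m = (1 + 0.2991) / 2.35 ≈ 0.552809.
With c = 0.2991 and rr = 0.22, the ratio of excess reserves to deposits is 0.552809 − 0.2991 − 0.22 = 0.033709.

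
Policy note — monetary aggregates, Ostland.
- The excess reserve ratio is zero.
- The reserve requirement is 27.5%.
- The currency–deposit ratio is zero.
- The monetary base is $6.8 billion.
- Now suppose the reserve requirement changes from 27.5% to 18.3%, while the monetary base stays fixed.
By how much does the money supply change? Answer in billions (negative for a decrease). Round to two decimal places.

Initially m₁ = 1 / (0.275) ≈ 3.6364, so M₁ = 3.6364 × 6.8 ≈ 24.7275 billion.
After the change m₂ = 1 / (0.183) ≈ 5.4645, so M₂ = 5.4645 × 6.8 = 37.1586 billion.
ΔM = M₂ − M₁ = 37.1586 − 24.7275 = 12.4311 billion.

$12.43 billion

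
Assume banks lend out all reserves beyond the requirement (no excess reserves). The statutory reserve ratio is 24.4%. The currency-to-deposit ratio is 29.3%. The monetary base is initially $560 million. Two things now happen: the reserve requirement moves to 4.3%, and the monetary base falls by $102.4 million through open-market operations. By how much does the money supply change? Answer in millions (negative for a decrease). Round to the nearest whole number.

$413 million

Before: m₁ = (1 + 0.293) / (0.244 + 0.293) ≈ 2.4078, MB₁ = 560, so M₁ = 2.4078 × 560 = 1348.368 million.
After: m₂ = (1 + 0.293) / (0.043 + 0.293) ≈ 3.8482, MB₂ = 560 − 102.4 = 457.6, so M₂ = 3.8482 × 457.6 ≈ 1760.9363 million.
ΔM = M₂ − M₁ = 1760.9363 − 1348.368 = 412.5683 million.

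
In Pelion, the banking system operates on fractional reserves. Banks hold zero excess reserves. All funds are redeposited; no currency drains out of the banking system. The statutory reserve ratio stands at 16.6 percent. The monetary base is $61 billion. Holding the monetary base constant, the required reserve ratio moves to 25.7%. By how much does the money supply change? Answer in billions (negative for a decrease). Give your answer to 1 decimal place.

-130.1 billion

Initially m₁ = 1 / (0.166) ≈ 6.0241, so M₁ = 6.0241 × 61 = 367.4701 billion.
After the change m₂ = 1 / (0.257) ≈ 3.8911, so M₂ = 3.8911 × 61 = 237.3571 billion.
ΔM = M₂ − M₁ = 237.3571 − 367.4701 = -130.113 billion.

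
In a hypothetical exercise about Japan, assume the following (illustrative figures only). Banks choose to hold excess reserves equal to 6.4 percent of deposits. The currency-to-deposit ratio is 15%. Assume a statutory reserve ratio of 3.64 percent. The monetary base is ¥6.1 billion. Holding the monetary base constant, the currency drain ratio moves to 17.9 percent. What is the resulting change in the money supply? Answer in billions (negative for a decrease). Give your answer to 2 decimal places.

Initially m₁ = (1 + 0.15) / (0.0364 + 0.064 + 0.15) ≈ 4.5927, so M₁ = 4.5927 × 6.1 ≈ 28.0155 billion.
After the change m₂ = (1 + 0.179) / (0.0364 + 0.064 + 0.179) ≈ 4.2198, so M₂ = 4.2198 × 6.1 ≈ 25.7408 billion.
ΔM = M₂ − M₁ = 25.7408 − 28.0155 = -2.2747 billion.

-2.27 billion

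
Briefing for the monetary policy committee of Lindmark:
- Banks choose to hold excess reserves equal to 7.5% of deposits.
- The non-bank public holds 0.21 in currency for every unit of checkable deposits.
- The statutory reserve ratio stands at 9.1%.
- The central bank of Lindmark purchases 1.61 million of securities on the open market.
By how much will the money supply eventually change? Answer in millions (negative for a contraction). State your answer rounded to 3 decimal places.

5.181 million

The money multiplier is m = (1 + c) / (rr + e + c) = (1 + 0.21) / (0.091 + 0.075 + 0.21) ≈ 3.21809.
The purchase adds 1.61 million of base, so ΔM = m × ΔMB = 3.21809 × (+1.61) ≈ 5.1811 million.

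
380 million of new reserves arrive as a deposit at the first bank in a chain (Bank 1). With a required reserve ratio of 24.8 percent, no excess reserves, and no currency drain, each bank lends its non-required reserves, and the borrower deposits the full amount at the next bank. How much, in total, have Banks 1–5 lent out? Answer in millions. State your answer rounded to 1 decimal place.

Bank i lends (1 − rr)^i of the original deposit: Bank 1 lends 380·0.7520 = 285.7600, Bank 2 lends 380·0.7520² ≈ 214.8915, and so on.
Summing a geometric series: total = 380·[0.7520·(1 − 0.7520^5) / (1 − 0.7520)] ≈ 875.1565 million.

875.2 million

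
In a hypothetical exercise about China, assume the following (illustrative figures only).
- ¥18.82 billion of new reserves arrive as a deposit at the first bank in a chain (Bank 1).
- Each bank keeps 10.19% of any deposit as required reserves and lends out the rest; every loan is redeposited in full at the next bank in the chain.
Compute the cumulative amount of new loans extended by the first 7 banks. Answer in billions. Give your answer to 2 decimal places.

¥87.70 billion

Bank i lends (1 − rr)^i of the original deposit: Bank 1 lends 18.82·0.8981 ≈ 16.9022, Bank 2 lends 18.82·0.8981² ≈ 15.1799, and so on.
Summing a geometric series: total = 18.82·[0.8981·(1 − 0.8981^7) / (1 − 0.8981)] ≈ 87.7004 billion.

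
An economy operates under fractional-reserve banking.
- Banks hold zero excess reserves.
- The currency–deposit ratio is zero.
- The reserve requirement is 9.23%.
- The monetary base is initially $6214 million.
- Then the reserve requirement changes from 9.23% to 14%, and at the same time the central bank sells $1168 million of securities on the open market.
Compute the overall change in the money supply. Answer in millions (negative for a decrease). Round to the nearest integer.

Before: m₁ = 1 / (0.0923) ≈ 10.83424, MB₁ = 6214, so M₁ = 10.83424 × 6214 ≈ 67323.9674 million.
After: m₂ = 1 / (0.14) ≈ 7.14286, MB₂ = 6214 − 1168 = 5046, so M₂ = 7.14286 × 5046 ≈ 36042.8716 million.
ΔM = M₂ − M₁ = 36042.8716 − 67323.9674 = -31281.0958 million.

-31281 million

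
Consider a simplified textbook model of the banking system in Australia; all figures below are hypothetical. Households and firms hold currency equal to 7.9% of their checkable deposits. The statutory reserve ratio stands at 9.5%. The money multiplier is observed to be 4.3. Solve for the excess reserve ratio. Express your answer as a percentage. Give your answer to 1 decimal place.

7.7%

Using m = 4.3. Since m = (1 + c)/(c + rr + e), the denominator satisfies c + rr + e = (1 + c)/m = (1 + 0.079) / 4.3 ≈ 0.250930.
With c = 0.079 and rr = 0.095, the excess reserve ratio is 0.250930 − 0.079 − 0.095 = 0.07693.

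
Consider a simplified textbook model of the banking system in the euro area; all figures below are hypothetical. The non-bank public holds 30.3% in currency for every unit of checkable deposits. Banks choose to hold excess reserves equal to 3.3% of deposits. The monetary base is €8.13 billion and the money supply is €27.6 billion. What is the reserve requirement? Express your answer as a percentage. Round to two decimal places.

Using m = M/MB = 27.6/8.13 ≈ 3.394834. Since m = (1 + c)/(c + rr + e), the denominator satisfies c + rr + e = (1 + c)/m = (1 + 0.303) / 3.394834 ≈ 0.383818.
With c = 0.303 and e = 0.033, the reserve requirement is 0.383818 − 0.303 − 0.033 = 0.047818.

4.78%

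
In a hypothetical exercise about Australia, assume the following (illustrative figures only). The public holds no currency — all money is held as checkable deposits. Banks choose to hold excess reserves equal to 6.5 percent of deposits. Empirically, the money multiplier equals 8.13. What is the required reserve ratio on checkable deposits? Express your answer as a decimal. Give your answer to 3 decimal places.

Using m = 8.13. Since m = (1 + c)/(c + rr + e), the denominator satisfies c + rr + e = (1 + c)/m = (1 + 0) / 8.13 ≈ 0.123001.
With c = 0 and e = 0.065, the required reserve ratio on checkable deposits is 0.123001 − 0 − 0.065 = 0.058001.

0.058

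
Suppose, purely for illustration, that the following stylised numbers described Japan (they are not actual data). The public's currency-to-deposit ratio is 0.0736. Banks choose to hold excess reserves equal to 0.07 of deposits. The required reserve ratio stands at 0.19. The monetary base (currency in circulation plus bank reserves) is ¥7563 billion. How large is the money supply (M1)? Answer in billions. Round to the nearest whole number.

The money multiplier is m = (1 + c) / (rr + e + c) = (1 + 0.0736) / (0.19 + 0.07 + 0.0736) ≈ 3.21823.
So M = m × MB = 3.21823 × 7563 ≈ 24339.4735 billion.

¥24339 billion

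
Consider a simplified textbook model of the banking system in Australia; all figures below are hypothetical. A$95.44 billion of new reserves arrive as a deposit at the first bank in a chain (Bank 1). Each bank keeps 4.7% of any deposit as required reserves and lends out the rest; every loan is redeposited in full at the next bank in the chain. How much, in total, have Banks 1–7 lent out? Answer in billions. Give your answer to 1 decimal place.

Bank i lends (1 − rr)^i of the original deposit: Bank 1 lends 95.44·0.9530 ≈ 90.9543, Bank 2 lends 95.44·0.9530² ≈ 86.6795, and so on.
Summing a geometric series: total = 95.44·[0.9530·(1 − 0.9530^7) / (1 − 0.9530)] ≈ 553.6191 billion.

A$553.6 billion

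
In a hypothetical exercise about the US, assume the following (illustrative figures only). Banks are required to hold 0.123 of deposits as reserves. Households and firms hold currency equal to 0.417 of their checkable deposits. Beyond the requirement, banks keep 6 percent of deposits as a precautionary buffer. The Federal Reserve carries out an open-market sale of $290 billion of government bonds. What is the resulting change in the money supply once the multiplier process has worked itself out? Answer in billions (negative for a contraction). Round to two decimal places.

The money multiplier is m = (1 + c) / (rr + e + c) = (1 + 0.417) / (0.123 + 0.06 + 0.417) ≈ 2.361667.
The sale removes 290 billion of base, so ΔM = m × ΔMB = 2.361667 × (−290) ≈ -684.8834 billion.

-684.88 billion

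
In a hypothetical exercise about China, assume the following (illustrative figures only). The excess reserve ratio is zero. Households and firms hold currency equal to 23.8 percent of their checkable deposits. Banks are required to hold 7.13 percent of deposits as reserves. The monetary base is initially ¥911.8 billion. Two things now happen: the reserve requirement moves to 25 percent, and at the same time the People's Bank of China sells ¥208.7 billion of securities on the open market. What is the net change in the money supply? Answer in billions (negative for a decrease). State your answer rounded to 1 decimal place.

-1865.9 billion

Before: m₁ = (1 + 0.238) / (0.0713 + 0.238) ≈ 4.00259, MB₁ = 911.8, so M₁ = 4.00259 × 911.8 ≈ 3649.5616 billion.
After: m₂ = (1 + 0.238) / (0.25 + 0.238) ≈ 2.53689, MB₂ = 911.8 − 208.7 = 703.1, so M₂ = 2.53689 × 703.1 ≈ 1783.6874 billion.
ΔM = M₂ − M₁ = 1783.6874 − 3649.5616 = -1865.8742 billion.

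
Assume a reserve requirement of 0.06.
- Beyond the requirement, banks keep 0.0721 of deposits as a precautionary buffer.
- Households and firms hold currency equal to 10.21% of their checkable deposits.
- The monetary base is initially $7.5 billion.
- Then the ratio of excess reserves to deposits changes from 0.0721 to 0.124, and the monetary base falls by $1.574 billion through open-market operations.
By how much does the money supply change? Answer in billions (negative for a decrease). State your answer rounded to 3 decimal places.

Before: m₁ = (1 + 0.1021) / (0.06 + 0.0721 + 0.1021) ≈ 4.70581, MB₁ = 7.5, so M₁ = 4.70581 × 7.5 ≈ 35.2936 billion.
After: m₂ = (1 + 0.1021) / (0.06 + 0.124 + 0.1021) ≈ 3.85215, MB₂ = 7.5 − 1.574 = 5.926, so M₂ = 3.85215 × 5.926 ≈ 22.8278 billion.
ΔM = M₂ − M₁ = 22.8278 − 35.2936 = -12.4658 billion.

-12.466 billion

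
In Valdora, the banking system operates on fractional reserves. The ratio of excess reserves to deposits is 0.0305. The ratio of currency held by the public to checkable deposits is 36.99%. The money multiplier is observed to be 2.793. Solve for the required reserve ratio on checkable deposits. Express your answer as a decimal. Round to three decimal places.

0.090

Using m = 2.793. Since m = (1 + c)/(c + rr + e), the denominator satisfies c + rr + e = (1 + c)/m = (1 + 0.3699) / 2.793 ≈ 0.490476.
With c = 0.3699 and e = 0.0305, the required reserve ratio on checkable deposits is 0.490476 − 0.3699 − 0.0305 = 0.090076.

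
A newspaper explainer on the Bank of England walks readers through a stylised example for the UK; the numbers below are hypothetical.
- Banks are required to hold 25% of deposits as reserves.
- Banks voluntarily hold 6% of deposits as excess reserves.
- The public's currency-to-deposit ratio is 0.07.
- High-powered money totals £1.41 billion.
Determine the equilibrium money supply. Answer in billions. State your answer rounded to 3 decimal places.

£3.970 billion

The money multiplier is m = (1 + c) / (rr + e + c) = (1 + 0.07) / (0.25 + 0.06 + 0.07) ≈ 2.81579.
So M = m × MB = 2.81579 × 1.41 ≈ 3.9703 billion.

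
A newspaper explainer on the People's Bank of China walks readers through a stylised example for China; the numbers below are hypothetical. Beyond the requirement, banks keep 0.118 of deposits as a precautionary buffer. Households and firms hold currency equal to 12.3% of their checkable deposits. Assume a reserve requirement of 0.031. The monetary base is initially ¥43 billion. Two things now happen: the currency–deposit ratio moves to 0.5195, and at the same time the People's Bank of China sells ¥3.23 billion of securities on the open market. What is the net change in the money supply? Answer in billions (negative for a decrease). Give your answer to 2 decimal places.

Before: m₁ = (1 + 0.123) / (0.031 + 0.118 + 0.123) ≈ 4.12868, MB₁ = 43, so M₁ = 4.12868 × 43 ≈ 177.5332 billion.
After: m₂ = (1 + 0.5195) / (0.031 + 0.118 + 0.5195) ≈ 2.27300, MB₂ = 43 − 3.23 = 39.77, so M₂ = 2.27300 × 39.77 ≈ 90.3972 billion.
ΔM = M₂ − M₁ = 90.3972 − 177.5332 = -87.136 billion.

-87.14 billion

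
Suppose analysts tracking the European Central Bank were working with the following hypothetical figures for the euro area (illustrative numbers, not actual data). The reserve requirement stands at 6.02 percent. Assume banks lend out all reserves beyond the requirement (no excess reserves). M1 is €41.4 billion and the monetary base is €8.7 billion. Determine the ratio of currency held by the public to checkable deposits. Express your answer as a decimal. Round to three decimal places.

0.190

Using m = M/MB = 41.4/8.7 ≈ 4.758621. From m = (1 + c)/(c + rr + e), rearranging gives 1 + c = m·(c + rr + e), so c·(1 − m) = m·(rr + e) − 1.
Hence c = [m·(rr + e) − 1]/(1 − m) = [4.758621 × (0.0602 + 0) − 1] / (1 − 4.758621) ≈ 0.189839.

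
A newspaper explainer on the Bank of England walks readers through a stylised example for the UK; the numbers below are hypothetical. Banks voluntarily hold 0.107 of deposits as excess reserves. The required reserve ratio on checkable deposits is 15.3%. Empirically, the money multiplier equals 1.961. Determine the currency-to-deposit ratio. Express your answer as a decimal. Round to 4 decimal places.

Using m = 1.961. From m = (1 + c)/(c + rr + e), rearranging gives 1 + c = m·(c + rr + e), so c·(1 − m) = m·(rr + e) − 1.
Hence c = [m·(rr + e) − 1]/(1 − m) = [1.961 × (0.153 + 0.107) − 1] / (1 − 1.961) ≈ 0.510031.

0.5100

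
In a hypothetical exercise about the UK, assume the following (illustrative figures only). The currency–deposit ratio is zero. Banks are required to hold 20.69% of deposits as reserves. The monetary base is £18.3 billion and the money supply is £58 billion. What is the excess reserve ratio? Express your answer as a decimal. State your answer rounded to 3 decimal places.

0.109

Using m = M/MB = 58/18.3 ≈ 3.169399. Since m = (1 + c)/(c + rr + e), the denominator satisfies c + rr + e = (1 + c)/m = (1 + 0) / 3.169399 ≈ 0.315517.
With c = 0 and rr = 0.2069, the excess reserve ratio is 0.315517 − 0 − 0.2069 = 0.108617.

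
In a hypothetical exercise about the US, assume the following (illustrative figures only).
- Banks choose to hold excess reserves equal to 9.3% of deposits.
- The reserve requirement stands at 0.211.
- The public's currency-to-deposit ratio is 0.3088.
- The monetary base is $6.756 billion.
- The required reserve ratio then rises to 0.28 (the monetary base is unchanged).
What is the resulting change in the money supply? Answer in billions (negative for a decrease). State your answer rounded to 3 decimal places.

Initially m₁ = (1 + 0.3088) / (0.211 + 0.093 + 0.3088) ≈ 2.13577, so M₁ = 2.13577 × 6.756 ≈ 14.4293 billion.
After the change m₂ = (1 + 0.3088) / (0.28 + 0.093 + 0.3088) ≈ 1.91962, so M₂ = 1.91962 × 6.756 ≈ 12.969 billion.
ΔM = M₂ − M₁ = 12.969 − 14.4293 = -1.4603 billion.

-1.460 billion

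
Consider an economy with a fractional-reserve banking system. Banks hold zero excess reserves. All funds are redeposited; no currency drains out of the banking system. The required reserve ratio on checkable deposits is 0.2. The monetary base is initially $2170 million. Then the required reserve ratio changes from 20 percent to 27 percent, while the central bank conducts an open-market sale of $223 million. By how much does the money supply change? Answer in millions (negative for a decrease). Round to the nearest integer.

Before: m₁ = 1 / (0.2) = 5, MB₁ = 2170, so M₁ = 5 × 2170 = 10850 million.
After: m₂ = 1 / (0.27) ≈ 3.70370, MB₂ = 2170 − 223 = 1947, so M₂ = 3.70370 × 1947 = 7211.1039 million.
ΔM = M₂ − M₁ = 7211.1039 − 10850 = -3638.8961 million.

-3639 million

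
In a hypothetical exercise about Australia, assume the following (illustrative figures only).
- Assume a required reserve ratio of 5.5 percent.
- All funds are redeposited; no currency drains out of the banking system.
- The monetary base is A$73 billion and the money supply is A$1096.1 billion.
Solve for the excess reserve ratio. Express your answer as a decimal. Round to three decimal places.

Using m = M/MB = 1096.1/73 ≈ 15.015068. Since m = (1 + c)/(c + rr + e), the denominator satisfies c + rr + e = (1 + c)/m = (1 + 0) / 15.015068 ≈ 0.066600.
With c = 0 and rr = 0.055, the excess reserve ratio is 0.066600 − 0 − 0.055 = 0.0116.

0.012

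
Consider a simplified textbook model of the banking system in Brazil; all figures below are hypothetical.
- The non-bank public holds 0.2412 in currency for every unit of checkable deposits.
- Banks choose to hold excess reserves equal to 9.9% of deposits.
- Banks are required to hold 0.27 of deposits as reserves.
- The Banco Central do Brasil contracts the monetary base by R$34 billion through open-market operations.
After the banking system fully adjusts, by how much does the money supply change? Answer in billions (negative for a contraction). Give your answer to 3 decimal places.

-69.159 billion

The money multiplier is m = (1 + c) / (rr + e + c) = (1 + 0.2412) / (0.27 + 0.099 + 0.2412) ≈ 2.034087.
The sale removes 34 billion of base, so ΔM = m × ΔMB = 2.034087 × (−34) ≈ -69.159 billion.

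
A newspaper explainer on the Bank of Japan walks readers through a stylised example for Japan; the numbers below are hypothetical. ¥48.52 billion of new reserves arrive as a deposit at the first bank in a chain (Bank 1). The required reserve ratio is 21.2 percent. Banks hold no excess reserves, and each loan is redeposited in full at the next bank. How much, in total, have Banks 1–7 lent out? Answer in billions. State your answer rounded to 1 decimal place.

¥146.3 billion

Bank i lends (1 − rr)^i of the original deposit: Bank 1 lends 48.52·0.7880 ≈ 38.2338, Bank 2 lends 48.52·0.7880² ≈ 30.1282, and so on.
Summing a geometric series: total = 48.52·[0.7880·(1 − 0.7880^7) / (1 − 0.7880)] ≈ 146.3232 billion.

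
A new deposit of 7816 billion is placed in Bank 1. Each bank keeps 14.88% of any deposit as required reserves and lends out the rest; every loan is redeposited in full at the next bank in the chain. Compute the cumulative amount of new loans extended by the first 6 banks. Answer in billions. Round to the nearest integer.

27705 billion

Bank i lends (1 − rr)^i of the original deposit: Bank 1 lends 7816·0.8512 = 6652.9792, Bank 2 lends 7816·0.8512² ≈ 5663.0159, and so on.
Summing a geometric series: total = 7816·[0.8512·(1 − 0.8512^6) / (1 − 0.8512)] ≈ 27704.8524 billion.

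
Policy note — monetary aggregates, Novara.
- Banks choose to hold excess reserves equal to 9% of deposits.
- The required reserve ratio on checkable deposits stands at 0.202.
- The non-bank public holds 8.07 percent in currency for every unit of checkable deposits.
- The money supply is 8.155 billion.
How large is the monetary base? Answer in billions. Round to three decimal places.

The money multiplier is m = (1 + c) / (rr + e + c) = (1 + 0.0807) / (0.202 + 0.09 + 0.0807) ≈ 2.89965.
MB = M / m = 8.155 / 2.89965 ≈ 2.8124 billion.

2.812 billion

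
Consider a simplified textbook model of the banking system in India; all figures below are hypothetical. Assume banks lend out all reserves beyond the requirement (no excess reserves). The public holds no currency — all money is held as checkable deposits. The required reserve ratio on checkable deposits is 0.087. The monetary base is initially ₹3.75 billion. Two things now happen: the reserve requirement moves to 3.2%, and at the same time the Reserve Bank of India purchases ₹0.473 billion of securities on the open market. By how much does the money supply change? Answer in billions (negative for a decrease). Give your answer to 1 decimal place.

Before: m₁ = 1 / (0.087) ≈ 11.4943, MB₁ = 3.75, so M₁ = 11.4943 × 3.75 ≈ 43.1036 billion.
After: m₂ = 1 / (0.032) = 31.25, MB₂ = 3.75 + 0.473 = 4.223, so M₂ = 31.25 × 4.223 ≈ 131.9688 billion.
ΔM = M₂ − M₁ = 131.9688 − 43.1036 = 88.8652 billion.

₹88.9 billion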